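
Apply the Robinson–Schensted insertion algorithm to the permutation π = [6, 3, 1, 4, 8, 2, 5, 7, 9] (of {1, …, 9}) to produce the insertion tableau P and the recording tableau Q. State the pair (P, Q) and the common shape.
P = [1, 2, 5, 7, 9] / [3, 4, 8] / [6];  Q = [1, 4, 5, 8, 9] / [2, 6, 7] / [3];  common shape = (5, 3, 1)

Row-insert the values π_1, π_2, … into P one at a time, bumping the leftmost entry strictly greater than the inserted value down to the next row. The recording tableau Q records, in position (i, j), the step at which that cell was added to P.
  Insert 6 (step 1): P = [6];  Q = [1]
  Insert 3 (step 2): P = [3] / [6];  Q = [1] / [2]
  Insert 1 (step 3): P = [1] / [3] / [6];  Q = [1] / [2] / [3]
  Insert 4 (step 4): P = [1, 4] / [3] / [6];  Q = [1, 4] / [2] / [3]
  Insert 8 (step 5): P = [1, 4, 8] / [3] / [6];  Q = [1, 4, 5] / [2] / [3]
  Insert 2 (step 6): P = [1, 2, 8] / [3, 4] / [6];  Q = [1, 4, 5] / [2, 6] / [3]
  Insert 5 (step 7): P = [1, 2, 5] / [3, 4, 8] / [6];  Q = [1, 4, 5] / [2, 6, 7] / [3]
  Insert 7 (step 8): P = [1, 2, 5, 7] / [3, 4, 8] / [6];  Q = [1, 4, 5, 8] / [2, 6, 7] / [3]
  Insert 9 (step 9): P = [1, 2, 5, 7, 9] / [3, 4, 8] / [6];  Q = [1, 4, 5, 8, 9] / [2, 6, 7] / [3]
Final shape: (5, 3, 1).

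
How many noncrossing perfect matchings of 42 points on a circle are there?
C_21 = 24466267020

These noncrossing handshakes are counted by the Catalan number C_n = (1/(n + 1)) · C(2n, n). For n = 21: C_21 = (1/22) · C(42, 21) = 538257874440/22 = 24466267020.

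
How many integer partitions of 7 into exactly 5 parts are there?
p(7, 5 parts) = 2

Partitions of n into exactly k parts ↔ partitions of n − k into at most k parts (subtract 1 from each part). For n = 7, k = 5, the partitions are: 3+1+1+1+1, 2+2+1+1+1. Count = 2.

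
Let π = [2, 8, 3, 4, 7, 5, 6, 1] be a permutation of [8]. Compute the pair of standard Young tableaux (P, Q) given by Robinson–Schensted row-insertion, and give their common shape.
P = [1, 3, 4, 5, 6] / [2] / [7] / [8];  Q = [1, 2, 4, 5, 7] / [3] / [6] / [8];  common shape = (5, 1, 1, 1)

Row-insert the values π_1, π_2, … into P one at a time, bumping the leftmost entry strictly greater than the inserted value down to the next row. The recording tableau Q records, in position (i, j), the step at which that cell was added to P.
  Insert 2 (step 1): P = [2];  Q = [1]
  Insert 8 (step 2): P = [2, 8];  Q = [1, 2]
  Insert 3 (step 3): P = [2, 3] / [8];  Q = [1, 2] / [3]
  Insert 4 (step 4): P = [2, 3, 4] / [8];  Q = [1, 2, 4] / [3]
  Insert 7 (step 5): P = [2, 3, 4, 7] / [8];  Q = [1, 2, 4, 5] / [3]
  Insert 5 (step 6): P = [2, 3, 4, 5] / [7] / [8];  Q = [1, 2, 4, 5] / [3] / [6]
  Insert 6 (step 7): P = [2, 3, 4, 5, 6] / [7] / [8];  Q = [1, 2, 4, 5, 7] / [3] / [6]
  Insert 1 (step 8): P = [1, 3, 4, 5, 6] / [2] / [7] / [8];  Q = [1, 2, 4, 5, 7] / [3] / [6] / [8]
Final shape: (5, 1, 1, 1).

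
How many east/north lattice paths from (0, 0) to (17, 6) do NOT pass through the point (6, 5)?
Number of paths = 95403

Total paths from (0, 0) to (17, 6): C(23, 17) = 100947. Paths through (6, 5): (paths (0, 0) → (6, 5)) × (paths (6, 5) → (17, 6)) = C(11, 6) · C(12, 11) = 462 · 12 = 5544. Avoidance count = 100947 − 5544 = 95403.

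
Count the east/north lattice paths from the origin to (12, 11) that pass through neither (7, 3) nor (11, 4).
Number of paths = 1191518

Inclusion–exclusion. Total paths: C(23, 12) = 1352078. Through P₁: C(10, 7)·C(13, 5) = 154440. Through P₂: C(15, 11)·C(8, 1) = 10920. Since P₁ is strictly southwest of P₂, a monotone path through both must visit P₁ then P₂; paths through both = C(10, 7)·C(5, 4)·C(8, 1) = 4800. Avoid both = 1352078 − 154440 − 10920 + 4800 = 1191518.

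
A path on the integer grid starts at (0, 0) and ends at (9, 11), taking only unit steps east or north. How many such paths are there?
Number of paths = 167960

A monotone lattice path from (0, 0) to (9, 11) consists of 9 east steps and 11 north steps in some order, so it is determined by which 9 of the 20 steps are east. The count is C(20, 9) = 167960.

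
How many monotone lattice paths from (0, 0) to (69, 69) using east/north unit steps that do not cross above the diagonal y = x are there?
C_69 = 337485502510215975556783793455058624700

These NE paths below the diagonal are counted by the Catalan number C_n = (1/(n + 1)) · C(2n, n). For n = 69: C_69 = (1/70) · C(138, 69) = 23623985175715118288974865541854103729000/70 = 337485502510215975556783793455058624700.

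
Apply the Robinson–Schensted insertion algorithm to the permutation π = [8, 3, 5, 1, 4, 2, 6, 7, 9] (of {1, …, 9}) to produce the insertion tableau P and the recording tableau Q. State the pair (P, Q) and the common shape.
P = [1, 2, 6, 7, 9] / [3, 4] / [5] / [8];  Q = [1, 3, 7, 8, 9] / [2, 5] / [4] / [6];  common shape = (5, 2, 1, 1)

Row-insert the values π_1, π_2, … into P one at a time, bumping the leftmost entry strictly greater than the inserted value down to the next row. The recording tableau Q records, in position (i, j), the step at which that cell was added to P.
  Insert 8 (step 1): P = [8];  Q = [1]
  Insert 3 (step 2): P = [3] / [8];  Q = [1] / [2]
  Insert 5 (step 3): P = [3, 5] / [8];  Q = [1, 3] / [2]
  Insert 1 (step 4): P = [1, 5] / [3] / [8];  Q = [1, 3] / [2] / [4]
  Insert 4 (step 5): P = [1, 4] / [3, 5] / [8];  Q = [1, 3] / [2, 5] / [4]
  Insert 2 (step 6): P = [1, 2] / [3, 4] / [5] / [8];  Q = [1, 3] / [2, 5] / [4] / [6]
  Insert 6 (step 7): P = [1, 2, 6] / [3, 4] / [5] / [8];  Q = [1, 3, 7] / [2, 5] / [4] / [6]
  Insert 7 (step 8): P = [1, 2, 6, 7] / [3, 4] / [5] / [8];  Q = [1, 3, 7, 8] / [2, 5] / [4] / [6]
  Insert 9 (step 9): P = [1, 2, 6, 7, 9] / [3, 4] / [5] / [8];  Q = [1, 3, 7, 8, 9] / [2, 5] / [4] / [6]
Final shape: (5, 2, 1, 1).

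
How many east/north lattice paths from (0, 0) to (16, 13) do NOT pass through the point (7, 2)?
Number of paths = 61817355

Total paths from (0, 0) to (16, 13): C(29, 16) = 67863915. Paths through (7, 2): (paths (0, 0) → (7, 2)) × (paths (7, 2) → (16, 13)) = C(9, 7) · C(20, 9) = 36 · 167960 = 6046560. Avoidance count = 67863915 − 6046560 = 61817355.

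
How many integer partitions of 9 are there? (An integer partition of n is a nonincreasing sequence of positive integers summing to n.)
p(9) = 30

List all partitions of 9: 9, 8+1, 7+2, 7+1+1, 6+3, 6+2+1, 6+1+1+1, 5+4, 5+3+1, 5+2+2, 5+2+1+1, 5+1+1+1+1, 4+4+1, 4+3+2, 4+3+1+1, 4+2+2+1, 4+2+1+1+1, 4+1+1+1+1+1, 3+3+3, 3+3+2+1, 3+3+1+1+1, 3+2+2+2, 3+2+2+1+1, 3+2+1+1+1+1, 3+1+1+1+1+1+1, 2+2+2+2+1, 2+2+2+1+1+1, 2+2+1+1+1+1+1, 2+1+1+1+1+1+1+1, 1+1+1+1+1+1+1+1+1. Counting them gives p(9) = 30.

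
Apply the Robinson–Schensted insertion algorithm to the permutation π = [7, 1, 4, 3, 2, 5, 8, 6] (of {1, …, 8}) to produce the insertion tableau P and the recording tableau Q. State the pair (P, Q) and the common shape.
P = [1, 2, 5, 6] / [3, 8] / [4] / [7];  Q = [1, 3, 6, 7] / [2, 8] / [4] / [5];  common shape = (4, 2, 1, 1)

Row-insert the values π_1, π_2, … into P one at a time, bumping the leftmost entry strictly greater than the inserted value down to the next row. The recording tableau Q records, in position (i, j), the step at which that cell was added to P.
  Insert 7 (step 1): P = [7];  Q = [1]
  Insert 1 (step 2): P = [1] / [7];  Q = [1] / [2]
  Insert 4 (step 3): P = [1, 4] / [7];  Q = [1, 3] / [2]
  Insert 3 (step 4): P = [1, 3] / [4] / [7];  Q = [1, 3] / [2] / [4]
  Insert 2 (step 5): P = [1, 2] / [3] / [4] / [7];  Q = [1, 3] / [2] / [4] / [5]
  Insert 5 (step 6): P = [1, 2, 5] / [3] / [4] / [7];  Q = [1, 3, 6] / [2] / [4] / [5]
  Insert 8 (step 7): P = [1, 2, 5, 8] / [3] / [4] / [7];  Q = [1, 3, 6, 7] / [2] / [4] / [5]
  Insert 6 (step 8): P = [1, 2, 5, 6] / [3, 8] / [4] / [7];  Q = [1, 3, 6, 7] / [2, 8] / [4] / [5]
Final shape: (4, 2, 1, 1).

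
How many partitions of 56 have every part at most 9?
p(56, parts ≤ 9) = 88252

Use the recurrence p(n, m) = p(n, m−1) + p(n−m, m): either the largest part is < m (count p(n, m−1)) or the largest part is exactly m (remove one copy of m, count p(n−m, m)). With p(0, ·) = 1 this gives p(56, parts ≤ 9) = 88252. (By conjugating Young diagrams, this also counts partitions of 56 into at most 9 parts.)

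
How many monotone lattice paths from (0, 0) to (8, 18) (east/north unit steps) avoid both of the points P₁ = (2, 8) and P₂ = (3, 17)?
Number of paths = 1197775

Inclusion–exclusion. Total paths: C(26, 8) = 1562275. Through P₁: C(10, 2)·C(16, 6) = 360360. Through P₂: C(20, 3)·C(6, 5) = 6840. Since P₁ is strictly southwest of P₂, a monotone path through both must visit P₁ then P₂; paths through both = C(10, 2)·C(10, 1)·C(6, 5) = 2700. Avoid both = 1562275 − 360360 − 6840 + 2700 = 1197775.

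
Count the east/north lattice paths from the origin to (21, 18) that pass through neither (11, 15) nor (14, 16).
Number of paths = 56026812970

Inclusion–exclusion. Total paths: C(39, 21) = 62359143990. Through P₁: C(26, 11)·C(13, 10) = 2209681760. Through P₂: C(30, 14)·C(9, 7) = 5235216300. Since P₁ is strictly southwest of P₂, a monotone path through both must visit P₁ then P₂; paths through both = C(26, 11)·C(4, 3)·C(9, 7) = 1112567040. Avoid both = 62359143990 − 2209681760 − 5235216300 + 1112567040 = 56026812970.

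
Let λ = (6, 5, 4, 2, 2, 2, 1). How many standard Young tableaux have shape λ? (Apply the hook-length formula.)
# SYT of shape (6, 5, 4, 2, 2, 2, 1) = 3136879746

Hook-length formula: f^λ = n! / Π hook(c), product over all cells c of the Young diagram. For λ = (6, 5, 4, 2, 2, 2, 1), n = 22 boxes. Hook lengths by row (left-to-right, top-to-bottom): [12, 10, 6, 5, 3, 1]; [10, 8, 4, 3, 1]; [8, 6, 2, 1]; [5, 3]; [4, 2]; [3, 1]; [1]. Product of hooks = 358318080000. So f^λ = 22! / 358318080000 = 1124000727777607680000 / 358318080000 = 3136879746.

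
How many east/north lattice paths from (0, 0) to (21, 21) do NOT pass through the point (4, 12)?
Number of paths = 532571193440

Total paths from (0, 0) to (21, 21): C(42, 21) = 538257874440. Paths through (4, 12): (paths (0, 0) → (4, 12)) × (paths (4, 12) → (21, 21)) = C(16, 4) · C(26, 17) = 1820 · 3124550 = 5686681000. Avoidance count = 538257874440 − 5686681000 = 532571193440.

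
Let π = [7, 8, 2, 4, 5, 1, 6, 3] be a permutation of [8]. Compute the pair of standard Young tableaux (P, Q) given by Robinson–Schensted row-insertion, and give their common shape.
P = [1, 3, 5, 6] / [2, 4] / [7, 8];  Q = [1, 2, 5, 7] / [3, 4] / [6, 8];  common shape = (4, 2, 2)

Row-insert the values π_1, π_2, … into P one at a time, bumping the leftmost entry strictly greater than the inserted value down to the next row. The recording tableau Q records, in position (i, j), the step at which that cell was added to P.
  Insert 7 (step 1): P = [7];  Q = [1]
  Insert 8 (step 2): P = [7, 8];  Q = [1, 2]
  Insert 2 (step 3): P = [2, 8] / [7];  Q = [1, 2] / [3]
  Insert 4 (step 4): P = [2, 4] / [7, 8];  Q = [1, 2] / [3, 4]
  Insert 5 (step 5): P = [2, 4, 5] / [7, 8];  Q = [1, 2, 5] / [3, 4]
  Insert 1 (step 6): P = [1, 4, 5] / [2, 8] / [7];  Q = [1, 2, 5] / [3, 4] / [6]
  Insert 6 (step 7): P = [1, 4, 5, 6] / [2, 8] / [7];  Q = [1, 2, 5, 7] / [3, 4] / [6]
  Insert 3 (step 8): P = [1, 3, 5, 6] / [2, 4] / [7, 8];  Q = [1, 2, 5, 7] / [3, 4] / [6, 8]
Final shape: (4, 2, 2).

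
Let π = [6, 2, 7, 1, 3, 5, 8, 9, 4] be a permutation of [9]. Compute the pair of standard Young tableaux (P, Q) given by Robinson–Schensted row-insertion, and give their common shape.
P = [1, 3, 4, 8, 9] / [2, 5] / [6, 7];  Q = [1, 3, 6, 7, 8] / [2, 5] / [4, 9];  common shape = (5, 2, 2)

Row-insert the values π_1, π_2, … into P one at a time, bumping the leftmost entry strictly greater than the inserted value down to the next row. The recording tableau Q records, in position (i, j), the step at which that cell was added to P.
  Insert 6 (step 1): P = [6];  Q = [1]
  Insert 2 (step 2): P = [2] / [6];  Q = [1] / [2]
  Insert 7 (step 3): P = [2, 7] / [6];  Q = [1, 3] / [2]
  Insert 1 (step 4): P = [1, 7] / [2] / [6];  Q = [1, 3] / [2] / [4]
  Insert 3 (step 5): P = [1, 3] / [2, 7] / [6];  Q = [1, 3] / [2, 5] / [4]
  Insert 5 (step 6): P = [1, 3, 5] / [2, 7] / [6];  Q = [1, 3, 6] / [2, 5] / [4]
  Insert 8 (step 7): P = [1, 3, 5, 8] / [2, 7] / [6];  Q = [1, 3, 6, 7] / [2, 5] / [4]
  Insert 9 (step 8): P = [1, 3, 5, 8, 9] / [2, 7] / [6];  Q = [1, 3, 6, 7, 8] / [2, 5] / [4]
  Insert 4 (step 9): P = [1, 3, 4, 8, 9] / [2, 5] / [6, 7];  Q = [1, 3, 6, 7, 8] / [2, 5] / [4, 9]
Final shape: (5, 2, 2).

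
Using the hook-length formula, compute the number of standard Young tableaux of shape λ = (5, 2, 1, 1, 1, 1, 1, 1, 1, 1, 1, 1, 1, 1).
# SYT of shape (5, 2, 1, 1, 1, 1, 1, 1, 1, 1, 1, 1, 1, 1) = 33592

Hook-length formula: f^λ = n! / Π hook(c), product over all cells c of the Young diagram. For λ = (5, 2, 1, 1, 1, 1, 1, 1, 1, 1, 1, 1, 1, 1), n = 19 boxes. Hook lengths by row (left-to-right, top-to-bottom): [18, 5, 3, 2, 1]; [14, 1]; [12]; [11]; [10]; [9]; [8]; [7]; [6]; [5]; [4]; [3]; [2]; [1]. Product of hooks = 3621252096000. So f^λ = 19! / 3621252096000 = 121645100408832000 / 3621252096000 = 33592.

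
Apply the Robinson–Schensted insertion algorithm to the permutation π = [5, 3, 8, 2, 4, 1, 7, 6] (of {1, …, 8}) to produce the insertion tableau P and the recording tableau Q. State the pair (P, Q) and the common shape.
P = [1, 4, 6] / [2, 7] / [3, 8] / [5];  Q = [1, 3, 7] / [2, 5] / [4, 8] / [6];  common shape = (3, 2, 2, 1)

Row-insert the values π_1, π_2, … into P one at a time, bumping the leftmost entry strictly greater than the inserted value down to the next row. The recording tableau Q records, in position (i, j), the step at which that cell was added to P.
  Insert 5 (step 1): P = [5];  Q = [1]
  Insert 3 (step 2): P = [3] / [5];  Q = [1] / [2]
  Insert 8 (step 3): P = [3, 8] / [5];  Q = [1, 3] / [2]
  Insert 2 (step 4): P = [2, 8] / [3] / [5];  Q = [1, 3] / [2] / [4]
  Insert 4 (step 5): P = [2, 4] / [3, 8] / [5];  Q = [1, 3] / [2, 5] / [4]
  Insert 1 (step 6): P = [1, 4] / [2, 8] / [3] / [5];  Q = [1, 3] / [2, 5] / [4] / [6]
  Insert 7 (step 7): P = [1, 4, 7] / [2, 8] / [3] / [5];  Q = [1, 3, 7] / [2, 5] / [4] / [6]
  Insert 6 (step 8): P = [1, 4, 6] / [2, 7] / [3, 8] / [5];  Q = [1, 3, 7] / [2, 5] / [4, 8] / [6]
Final shape: (3, 2, 2, 1).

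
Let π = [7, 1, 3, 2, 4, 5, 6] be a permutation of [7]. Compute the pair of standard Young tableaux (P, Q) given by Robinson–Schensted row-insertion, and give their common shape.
P = [1, 2, 4, 5, 6] / [3] / [7];  Q = [1, 3, 5, 6, 7] / [2] / [4];  common shape = (5, 1, 1)

Row-insert the values π_1, π_2, … into P one at a time, bumping the leftmost entry strictly greater than the inserted value down to the next row. The recording tableau Q records, in position (i, j), the step at which that cell was added to P.
  Insert 7 (step 1): P = [7];  Q = [1]
  Insert 1 (step 2): P = [1] / [7];  Q = [1] / [2]
  Insert 3 (step 3): P = [1, 3] / [7];  Q = [1, 3] / [2]
  Insert 2 (step 4): P = [1, 2] / [3] / [7];  Q = [1, 3] / [2] / [4]
  Insert 4 (step 5): P = [1, 2, 4] / [3] / [7];  Q = [1, 3, 5] / [2] / [4]
  Insert 5 (step 6): P = [1, 2, 4, 5] / [3] / [7];  Q = [1, 3, 5, 6] / [2] / [4]
  Insert 6 (step 7): P = [1, 2, 4, 5, 6] / [3] / [7];  Q = [1, 3, 5, 6, 7] / [2] / [4]
Final shape: (5, 1, 1).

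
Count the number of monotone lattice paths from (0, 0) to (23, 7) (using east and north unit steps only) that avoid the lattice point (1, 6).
Number of paths = 2035639

Total paths from (0, 0) to (23, 7): C(30, 23) = 2035800. Paths through (1, 6): (paths (0, 0) → (1, 6)) × (paths (1, 6) → (23, 7)) = C(7, 1) · C(23, 22) = 7 · 23 = 161. Avoidance count = 2035800 − 161 = 2035639.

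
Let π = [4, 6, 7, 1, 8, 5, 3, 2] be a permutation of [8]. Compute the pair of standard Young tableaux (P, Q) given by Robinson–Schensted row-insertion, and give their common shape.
P = [1, 2, 7, 8] / [3, 5] / [4] / [6];  Q = [1, 2, 3, 5] / [4, 6] / [7] / [8];  common shape = (4, 2, 1, 1)

Row-insert the values π_1, π_2, … into P one at a time, bumping the leftmost entry strictly greater than the inserted value down to the next row. The recording tableau Q records, in position (i, j), the step at which that cell was added to P.
  Insert 4 (step 1): P = [4];  Q = [1]
  Insert 6 (step 2): P = [4, 6];  Q = [1, 2]
  Insert 7 (step 3): P = [4, 6, 7];  Q = [1, 2, 3]
  Insert 1 (step 4): P = [1, 6, 7] / [4];  Q = [1, 2, 3] / [4]
  Insert 8 (step 5): P = [1, 6, 7, 8] / [4];  Q = [1, 2, 3, 5] / [4]
  Insert 5 (step 6): P = [1, 5, 7, 8] / [4, 6];  Q = [1, 2, 3, 5] / [4, 6]
  Insert 3 (step 7): P = [1, 3, 7, 8] / [4, 5] / [6];  Q = [1, 2, 3, 5] / [4, 6] / [7]
  Insert 2 (step 8): P = [1, 2, 7, 8] / [3, 5] / [4] / [6];  Q = [1, 2, 3, 5] / [4, 6] / [7] / [8]
Final shape: (4, 2, 1, 1).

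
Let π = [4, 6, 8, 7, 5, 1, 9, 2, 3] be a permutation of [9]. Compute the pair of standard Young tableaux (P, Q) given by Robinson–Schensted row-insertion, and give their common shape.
P = [1, 2, 3, 9] / [4, 5, 7] / [6] / [8];  Q = [1, 2, 3, 7] / [4, 8, 9] / [5] / [6];  common shape = (4, 3, 1, 1)

Row-insert the values π_1, π_2, … into P one at a time, bumping the leftmost entry strictly greater than the inserted value down to the next row. The recording tableau Q records, in position (i, j), the step at which that cell was added to P.
  Insert 4 (step 1): P = [4];  Q = [1]
  Insert 6 (step 2): P = [4, 6];  Q = [1, 2]
  Insert 8 (step 3): P = [4, 6, 8];  Q = [1, 2, 3]
  Insert 7 (step 4): P = [4, 6, 7] / [8];  Q = [1, 2, 3] / [4]
  Insert 5 (step 5): P = [4, 5, 7] / [6] / [8];  Q = [1, 2, 3] / [4] / [5]
  Insert 1 (step 6): P = [1, 5, 7] / [4] / [6] / [8];  Q = [1, 2, 3] / [4] / [5] / [6]
  Insert 9 (step 7): P = [1, 5, 7, 9] / [4] / [6] / [8];  Q = [1, 2, 3, 7] / [4] / [5] / [6]
  Insert 2 (step 8): P = [1, 2, 7, 9] / [4, 5] / [6] / [8];  Q = [1, 2, 3, 7] / [4, 8] / [5] / [6]
  Insert 3 (step 9): P = [1, 2, 3, 9] / [4, 5, 7] / [6] / [8];  Q = [1, 2, 3, 7] / [4, 8, 9] / [5] / [6]
Final shape: (4, 3, 1, 1).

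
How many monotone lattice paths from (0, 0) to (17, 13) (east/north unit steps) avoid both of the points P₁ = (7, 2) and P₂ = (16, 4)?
Number of paths = 107033424

Inclusion–exclusion. Total paths: C(30, 17) = 119759850. Through P₁: C(9, 7)·C(21, 10) = 12697776. Through P₂: C(20, 16)·C(10, 1) = 48450. Since P₁ is strictly southwest of P₂, a monotone path through both must visit P₁ then P₂; paths through both = C(9, 7)·C(11, 9)·C(10, 1) = 19800. Avoid both = 119759850 − 12697776 − 48450 + 19800 = 107033424.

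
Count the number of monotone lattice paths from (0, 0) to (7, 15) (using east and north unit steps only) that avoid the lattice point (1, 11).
Number of paths = 168024

Total paths from (0, 0) to (7, 15): C(22, 7) = 170544. Paths through (1, 11): (paths (0, 0) → (1, 11)) × (paths (1, 11) → (7, 15)) = C(12, 1) · C(10, 6) = 12 · 210 = 2520. Avoidance count = 170544 − 2520 = 168024.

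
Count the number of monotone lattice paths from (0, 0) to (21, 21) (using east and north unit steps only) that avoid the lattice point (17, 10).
Number of paths = 526742345415

Total paths from (0, 0) to (21, 21): C(42, 21) = 538257874440. Paths through (17, 10): (paths (0, 0) → (17, 10)) × (paths (17, 10) → (21, 21)) = C(27, 17) · C(15, 4) = 8436285 · 1365 = 11515529025. Avoidance count = 538257874440 − 11515529025 = 526742345415.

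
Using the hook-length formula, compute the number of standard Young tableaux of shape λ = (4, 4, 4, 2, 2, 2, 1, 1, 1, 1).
# SYT of shape (4, 4, 4, 2, 2, 2, 1, 1, 1, 1) = 279798750

Hook-length formula: f^λ = n! / Π hook(c), product over all cells c of the Young diagram. For λ = (4, 4, 4, 2, 2, 2, 1, 1, 1, 1), n = 22 boxes. Hook lengths by row (left-to-right, top-to-bottom): [13, 8, 4, 3]; [12, 7, 3, 2]; [11, 6, 2, 1]; [8, 3]; [7, 2]; [6, 1]; [4]; [3]; [2]; [1]. Product of hooks = 4017175658496. So f^λ = 22! / 4017175658496 = 1124000727777607680000 / 4017175658496 = 279798750.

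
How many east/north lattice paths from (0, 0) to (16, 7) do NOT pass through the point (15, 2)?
Number of paths = 244341

Total paths from (0, 0) to (16, 7): C(23, 16) = 245157. Paths through (15, 2): (paths (0, 0) → (15, 2)) × (paths (15, 2) → (16, 7)) = C(17, 15) · C(6, 1) = 136 · 6 = 816. Avoidance count = 245157 − 816 = 244341.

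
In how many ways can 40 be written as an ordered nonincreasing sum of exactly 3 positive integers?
p(40, 3 parts) = 133

Partitions of n into exactly k parts are in bijection with partitions of n − k into at most k parts (subtract 1 from each part). So p(40, exactly 3) = p(37, parts ≤ 3). Computing via the recurrence p(m, j) = p(m, j−1) + p(m−j, j) gives 133.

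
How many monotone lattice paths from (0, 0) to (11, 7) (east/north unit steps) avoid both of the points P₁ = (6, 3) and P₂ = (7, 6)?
Number of paths = 14340

Inclusion–exclusion. Total paths: C(18, 11) = 31824. Through P₁: C(9, 6)·C(9, 5) = 10584. Through P₂: C(13, 7)·C(5, 4) = 8580. Since P₁ is strictly southwest of P₂, a monotone path through both must visit P₁ then P₂; paths through both = C(9, 6)·C(4, 1)·C(5, 4) = 1680. Avoid both = 31824 − 10584 − 8580 + 1680 = 14340.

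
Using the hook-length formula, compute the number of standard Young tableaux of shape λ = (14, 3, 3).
# SYT of shape (14, 3, 3) = 125970

Hook-length formula: f^λ = n! / Π hook(c), product over all cells c of the Young diagram. For λ = (14, 3, 3), n = 20 boxes. Hook lengths by row (left-to-right, top-to-bottom): [16, 15, 14, 11, 10, 9, 8, 7, 6, 5, 4, 3, 2, 1]; [4, 3, 2]; [3, 2, 1]. Product of hooks = 19313344512000. So f^λ = 20! / 19313344512000 = 2432902008176640000 / 19313344512000 = 125970.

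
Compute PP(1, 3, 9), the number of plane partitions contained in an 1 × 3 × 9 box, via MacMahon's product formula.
PP(1, 3, 9) = 220

Evaluate the triple product over i = 1..1, j = 1..3, k = 1..9. The factors are (2/1) · (3/2) · (4/3) · (5/4) · (6/5) · (7/6) · (8/7) · (9/8) · … (27 factors total). The numerators and denominators telescope so the product is an integer; carrying out the multiplication exactly gives PP(1, 3, 9) = 220.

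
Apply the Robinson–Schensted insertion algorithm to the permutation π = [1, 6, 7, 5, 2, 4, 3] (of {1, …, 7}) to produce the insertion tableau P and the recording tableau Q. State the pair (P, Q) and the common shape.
P = [1, 2, 3] / [4, 7] / [5] / [6];  Q = [1, 2, 3] / [4, 6] / [5] / [7];  common shape = (3, 2, 1, 1)

Row-insert the values π_1, π_2, … into P one at a time, bumping the leftmost entry strictly greater than the inserted value down to the next row. The recording tableau Q records, in position (i, j), the step at which that cell was added to P.
  Insert 1 (step 1): P = [1];  Q = [1]
  Insert 6 (step 2): P = [1, 6];  Q = [1, 2]
  Insert 7 (step 3): P = [1, 6, 7];  Q = [1, 2, 3]
  Insert 5 (step 4): P = [1, 5, 7] / [6];  Q = [1, 2, 3] / [4]
  Insert 2 (step 5): P = [1, 2, 7] / [5] / [6];  Q = [1, 2, 3] / [4] / [5]
  Insert 4 (step 6): P = [1, 2, 4] / [5, 7] / [6];  Q = [1, 2, 3] / [4, 6] / [5]
  Insert 3 (step 7): P = [1, 2, 3] / [4, 7] / [5] / [6];  Q = [1, 2, 3] / [4, 6] / [5] / [7]
Final shape: (3, 2, 1, 1).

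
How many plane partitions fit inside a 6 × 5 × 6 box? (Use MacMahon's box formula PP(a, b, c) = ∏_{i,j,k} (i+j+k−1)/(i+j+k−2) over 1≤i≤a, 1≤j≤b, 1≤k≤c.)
PP(6, 5, 6) = 55197331332

Evaluate the triple product over i = 1..6, j = 1..5, k = 1..6. The factors are (2/1) · (3/2) · (4/3) · (5/4) · (6/5) · (7/6) · (3/2) · (4/3) · … (180 factors total). The numerators and denominators telescope so the product is an integer; carrying out the multiplication exactly gives PP(6, 5, 6) = 55197331332.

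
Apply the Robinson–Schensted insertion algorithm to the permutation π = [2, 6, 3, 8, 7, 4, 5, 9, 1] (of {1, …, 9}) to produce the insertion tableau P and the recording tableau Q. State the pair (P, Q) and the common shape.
P = [1, 3, 4, 5, 9] / [2, 7] / [6] / [8];  Q = [1, 2, 4, 7, 8] / [3, 5] / [6] / [9];  common shape = (5, 2, 1, 1)

Row-insert the values π_1, π_2, … into P one at a time, bumping the leftmost entry strictly greater than the inserted value down to the next row. The recording tableau Q records, in position (i, j), the step at which that cell was added to P.
  Insert 2 (step 1): P = [2];  Q = [1]
  Insert 6 (step 2): P = [2, 6];  Q = [1, 2]
  Insert 3 (step 3): P = [2, 3] / [6];  Q = [1, 2] / [3]
  Insert 8 (step 4): P = [2, 3, 8] / [6];  Q = [1, 2, 4] / [3]
  Insert 7 (step 5): P = [2, 3, 7] / [6, 8];  Q = [1, 2, 4] / [3, 5]
  Insert 4 (step 6): P = [2, 3, 4] / [6, 7] / [8];  Q = [1, 2, 4] / [3, 5] / [6]
  Insert 5 (step 7): P = [2, 3, 4, 5] / [6, 7] / [8];  Q = [1, 2, 4, 7] / [3, 5] / [6]
  Insert 9 (step 8): P = [2, 3, 4, 5, 9] / [6, 7] / [8];  Q = [1, 2, 4, 7, 8] / [3, 5] / [6]
  Insert 1 (step 9): P = [1, 3, 4, 5, 9] / [2, 7] / [6] / [8];  Q = [1, 2, 4, 7, 8] / [3, 5] / [6] / [9]
Final shape: (5, 2, 1, 1).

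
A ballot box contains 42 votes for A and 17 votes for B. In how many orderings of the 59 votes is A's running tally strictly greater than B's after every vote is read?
Strict-lead orderings = 117588504119625

Total orderings of the 59 votes with 42 for A: C(59, 42) = 277508869722315. By the Bertrand ballot formula (Cycle Lemma / reflection principle), the number of orderings in which A is strictly ahead of B throughout is (p − q)/(p + q) · C(p + q, p) = (42 − 17)/(42 + 17) · 277508869722315 = 117588504119625.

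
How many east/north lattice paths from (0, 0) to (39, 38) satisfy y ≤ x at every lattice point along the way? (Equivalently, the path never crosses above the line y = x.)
Number of paths = 680425371729975800390

By the reflection principle (André's argument), the number of monotone paths to (39, 38) with n ≤ m that never go above y = x is C(77, 39) − C(77, 40) = 13608507434599516007800 − 12928082062869540207410 = 680425371729975800390.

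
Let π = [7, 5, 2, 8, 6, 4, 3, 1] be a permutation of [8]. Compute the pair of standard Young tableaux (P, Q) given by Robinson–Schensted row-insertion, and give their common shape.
P = [1, 3] / [2, 6] / [4, 8] / [5] / [7];  Q = [1, 4] / [2, 5] / [3, 6] / [7] / [8];  common shape = (2, 2, 2, 1, 1)

Row-insert the values π_1, π_2, … into P one at a time, bumping the leftmost entry strictly greater than the inserted value down to the next row. The recording tableau Q records, in position (i, j), the step at which that cell was added to P.
  Insert 7 (step 1): P = [7];  Q = [1]
  Insert 5 (step 2): P = [5] / [7];  Q = [1] / [2]
  Insert 2 (step 3): P = [2] / [5] / [7];  Q = [1] / [2] / [3]
  Insert 8 (step 4): P = [2, 8] / [5] / [7];  Q = [1, 4] / [2] / [3]
  Insert 6 (step 5): P = [2, 6] / [5, 8] / [7];  Q = [1, 4] / [2, 5] / [3]
  Insert 4 (step 6): P = [2, 4] / [5, 6] / [7, 8];  Q = [1, 4] / [2, 5] / [3, 6]
  Insert 3 (step 7): P = [2, 3] / [4, 6] / [5, 8] / [7];  Q = [1, 4] / [2, 5] / [3, 6] / [7]
  Insert 1 (step 8): P = [1, 3] / [2, 6] / [4, 8] / [5] / [7];  Q = [1, 4] / [2, 5] / [3, 6] / [7] / [8]
Final shape: (2, 2, 2, 1, 1).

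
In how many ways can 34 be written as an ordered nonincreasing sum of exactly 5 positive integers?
p(34, 5 parts) = 603

Partitions of n into exactly k parts are in bijection with partitions of n − k into at most k parts (subtract 1 from each part). So p(34, exactly 5) = p(29, parts ≤ 5). Computing via the recurrence p(m, j) = p(m, j−1) + p(m−j, j) gives 603.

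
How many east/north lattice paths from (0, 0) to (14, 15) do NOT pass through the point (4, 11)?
Number of paths = 76192395

Total paths from (0, 0) to (14, 15): C(29, 14) = 77558760. Paths through (4, 11): (paths (0, 0) → (4, 11)) × (paths (4, 11) → (14, 15)) = C(15, 4) · C(14, 10) = 1365 · 1001 = 1366365. Avoidance count = 77558760 − 1366365 = 76192395.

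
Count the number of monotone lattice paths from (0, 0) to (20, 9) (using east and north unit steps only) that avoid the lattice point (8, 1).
Number of paths = 8881275

Total paths from (0, 0) to (20, 9): C(29, 20) = 10015005. Paths through (8, 1): (paths (0, 0) → (8, 1)) × (paths (8, 1) → (20, 9)) = C(9, 8) · C(20, 12) = 9 · 125970 = 1133730. Avoidance count = 10015005 − 1133730 = 8881275.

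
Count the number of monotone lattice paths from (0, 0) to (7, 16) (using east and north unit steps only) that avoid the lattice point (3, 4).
Number of paths = 181457

Total paths from (0, 0) to (7, 16): C(23, 7) = 245157. Paths through (3, 4): (paths (0, 0) → (3, 4)) × (paths (3, 4) → (7, 16)) = C(7, 3) · C(16, 4) = 35 · 1820 = 63700. Avoidance count = 245157 − 63700 = 181457.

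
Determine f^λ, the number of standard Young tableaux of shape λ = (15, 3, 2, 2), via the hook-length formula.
# SYT of shape (15, 3, 2, 2) = 2282280

Hook-length formula: f^λ = n! / Π hook(c), product over all cells c of the Young diagram. For λ = (15, 3, 2, 2), n = 22 boxes. Hook lengths by row (left-to-right, top-to-bottom): [18, 17, 14, 12, 11, 10, 9, 8, 7, 6, 5, 4, 3, 2, 1]; [5, 4, 1]; [3, 2]; [2, 1]. Product of hooks = 492490285056000. So f^λ = 22! / 492490285056000 = 1124000727777607680000 / 492490285056000 = 2282280.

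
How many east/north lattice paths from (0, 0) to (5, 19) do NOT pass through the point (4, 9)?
Number of paths = 34639

Total paths from (0, 0) to (5, 19): C(24, 5) = 42504. Paths through (4, 9): (paths (0, 0) → (4, 9)) × (paths (4, 9) → (5, 19)) = C(13, 4) · C(11, 1) = 715 · 11 = 7865. Avoidance count = 42504 − 7865 = 34639.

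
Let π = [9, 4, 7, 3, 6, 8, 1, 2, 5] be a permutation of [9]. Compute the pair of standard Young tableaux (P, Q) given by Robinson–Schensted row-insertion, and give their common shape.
P = [1, 2, 5] / [3, 6, 8] / [4, 7] / [9];  Q = [1, 3, 6] / [2, 5, 9] / [4, 8] / [7];  common shape = (3, 3, 2, 1)

Row-insert the values π_1, π_2, … into P one at a time, bumping the leftmost entry strictly greater than the inserted value down to the next row. The recording tableau Q records, in position (i, j), the step at which that cell was added to P.
  Insert 9 (step 1): P = [9];  Q = [1]
  Insert 4 (step 2): P = [4] / [9];  Q = [1] / [2]
  Insert 7 (step 3): P = [4, 7] / [9];  Q = [1, 3] / [2]
  Insert 3 (step 4): P = [3, 7] / [4] / [9];  Q = [1, 3] / [2] / [4]
  Insert 6 (step 5): P = [3, 6] / [4, 7] / [9];  Q = [1, 3] / [2, 5] / [4]
  Insert 8 (step 6): P = [3, 6, 8] / [4, 7] / [9];  Q = [1, 3, 6] / [2, 5] / [4]
  Insert 1 (step 7): P = [1, 6, 8] / [3, 7] / [4] / [9];  Q = [1, 3, 6] / [2, 5] / [4] / [7]
  Insert 2 (step 8): P = [1, 2, 8] / [3, 6] / [4, 7] / [9];  Q = [1, 3, 6] / [2, 5] / [4, 8] / [7]
  Insert 5 (step 9): P = [1, 2, 5] / [3, 6, 8] / [4, 7] / [9];  Q = [1, 3, 6] / [2, 5, 9] / [4, 8] / [7]
Final shape: (3, 3, 2, 1).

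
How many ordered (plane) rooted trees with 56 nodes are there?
C_55 = 1759414616608818870992479875972

These ordered rooted trees are counted by the Catalan number C_n = (1/(n + 1)) · C(2n, n). For n = 55: C_55 = (1/56) · C(110, 55) = 98527218530093856775578873054432/56 = 1759414616608818870992479875972.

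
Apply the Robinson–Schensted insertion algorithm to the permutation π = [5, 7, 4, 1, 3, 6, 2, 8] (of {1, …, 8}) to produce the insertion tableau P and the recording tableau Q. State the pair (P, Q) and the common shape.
P = [1, 2, 6, 8] / [3, 7] / [4] / [5];  Q = [1, 2, 6, 8] / [3, 5] / [4] / [7];  common shape = (4, 2, 1, 1)

Row-insert the values π_1, π_2, … into P one at a time, bumping the leftmost entry strictly greater than the inserted value down to the next row. The recording tableau Q records, in position (i, j), the step at which that cell was added to P.
  Insert 5 (step 1): P = [5];  Q = [1]
  Insert 7 (step 2): P = [5, 7];  Q = [1, 2]
  Insert 4 (step 3): P = [4, 7] / [5];  Q = [1, 2] / [3]
  Insert 1 (step 4): P = [1, 7] / [4] / [5];  Q = [1, 2] / [3] / [4]
  Insert 3 (step 5): P = [1, 3] / [4, 7] / [5];  Q = [1, 2] / [3, 5] / [4]
  Insert 6 (step 6): P = [1, 3, 6] / [4, 7] / [5];  Q = [1, 2, 6] / [3, 5] / [4]
  Insert 2 (step 7): P = [1, 2, 6] / [3, 7] / [4] / [5];  Q = [1, 2, 6] / [3, 5] / [4] / [7]
  Insert 8 (step 8): P = [1, 2, 6, 8] / [3, 7] / [4] / [5];  Q = [1, 2, 6, 8] / [3, 5] / [4] / [7]
Final shape: (4, 2, 1, 1).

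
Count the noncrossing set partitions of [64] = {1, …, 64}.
C_64 = 368479169875816659479009042713546950

These noncrossing partitions are counted by the Catalan number C_n = (1/(n + 1)) · C(2n, n). For n = 64: C_64 = (1/65) · C(128, 64) = 23951146041928082866135587776380551750/65 = 368479169875816659479009042713546950.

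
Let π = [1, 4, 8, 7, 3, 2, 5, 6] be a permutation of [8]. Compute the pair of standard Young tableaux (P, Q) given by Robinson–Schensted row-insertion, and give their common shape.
P = [1, 2, 5, 6] / [3, 7] / [4] / [8];  Q = [1, 2, 3, 8] / [4, 7] / [5] / [6];  common shape = (4, 2, 1, 1)

Row-insert the values π_1, π_2, … into P one at a time, bumping the leftmost entry strictly greater than the inserted value down to the next row. The recording tableau Q records, in position (i, j), the step at which that cell was added to P.
  Insert 1 (step 1): P = [1];  Q = [1]
  Insert 4 (step 2): P = [1, 4];  Q = [1, 2]
  Insert 8 (step 3): P = [1, 4, 8];  Q = [1, 2, 3]
  Insert 7 (step 4): P = [1, 4, 7] / [8];  Q = [1, 2, 3] / [4]
  Insert 3 (step 5): P = [1, 3, 7] / [4] / [8];  Q = [1, 2, 3] / [4] / [5]
  Insert 2 (step 6): P = [1, 2, 7] / [3] / [4] / [8];  Q = [1, 2, 3] / [4] / [5] / [6]
  Insert 5 (step 7): P = [1, 2, 5] / [3, 7] / [4] / [8];  Q = [1, 2, 3] / [4, 7] / [5] / [6]
  Insert 6 (step 8): P = [1, 2, 5, 6] / [3, 7] / [4] / [8];  Q = [1, 2, 3, 8] / [4, 7] / [5] / [6]
Final shape: (4, 2, 1, 1).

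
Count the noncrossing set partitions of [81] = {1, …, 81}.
C_81 = 4462290049988320482463241297506133183499654740

These noncrossing partitions are counted by the Catalan number C_n = (1/(n + 1)) · C(2n, n). For n = 81: C_81 = (1/82) · C(162, 81) = 365907784099042279561985786395502921046971688680/82 = 4462290049988320482463241297506133183499654740.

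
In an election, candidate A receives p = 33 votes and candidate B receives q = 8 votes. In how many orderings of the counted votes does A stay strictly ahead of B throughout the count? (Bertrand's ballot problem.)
Strict-lead orderings = 58261125

Total orderings of the 41 votes with 33 for A: C(41, 33) = 95548245. By the Bertrand ballot formula (Cycle Lemma / reflection principle), the number of orderings in which A is strictly ahead of B throughout is (p − q)/(p + q) · C(p + q, p) = (33 − 8)/(33 + 8) · 95548245 = 58261125.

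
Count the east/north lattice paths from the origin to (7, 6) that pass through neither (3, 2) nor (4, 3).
Number of paths = 716

Inclusion–exclusion. Total paths: C(13, 7) = 1716. Through P₁: C(5, 3)·C(8, 4) = 700. Through P₂: C(7, 4)·C(6, 3) = 700. Since P₁ is strictly southwest of P₂, a monotone path through both must visit P₁ then P₂; paths through both = C(5, 3)·C(2, 1)·C(6, 3) = 400. Avoid both = 1716 − 700 − 700 + 400 = 716.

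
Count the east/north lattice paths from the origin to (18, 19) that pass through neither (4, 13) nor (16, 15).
Number of paths = 13075528875

Inclusion–exclusion. Total paths: C(37, 18) = 17672631900. Through P₁: C(17, 4)·C(20, 14) = 92248800. Through P₂: C(31, 16)·C(6, 2) = 4508102925. Since P₁ is strictly southwest of P₂, a monotone path through both must visit P₁ then P₂; paths through both = C(17, 4)·C(14, 12)·C(6, 2) = 3248700. Avoid both = 17672631900 − 92248800 − 4508102925 + 3248700 = 13075528875.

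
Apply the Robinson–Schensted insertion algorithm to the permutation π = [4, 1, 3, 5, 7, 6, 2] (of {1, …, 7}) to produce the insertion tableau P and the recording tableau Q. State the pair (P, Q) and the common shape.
P = [1, 2, 5, 6] / [3, 7] / [4];  Q = [1, 3, 4, 5] / [2, 6] / [7];  common shape = (4, 2, 1)

Row-insert the values π_1, π_2, … into P one at a time, bumping the leftmost entry strictly greater than the inserted value down to the next row. The recording tableau Q records, in position (i, j), the step at which that cell was added to P.
  Insert 4 (step 1): P = [4];  Q = [1]
  Insert 1 (step 2): P = [1] / [4];  Q = [1] / [2]
  Insert 3 (step 3): P = [1, 3] / [4];  Q = [1, 3] / [2]
  Insert 5 (step 4): P = [1, 3, 5] / [4];  Q = [1, 3, 4] / [2]
  Insert 7 (step 5): P = [1, 3, 5, 7] / [4];  Q = [1, 3, 4, 5] / [2]
  Insert 6 (step 6): P = [1, 3, 5, 6] / [4, 7];  Q = [1, 3, 4, 5] / [2, 6]
  Insert 2 (step 7): P = [1, 2, 5, 6] / [3, 7] / [4];  Q = [1, 3, 4, 5] / [2, 6] / [7]
Final shape: (4, 2, 1).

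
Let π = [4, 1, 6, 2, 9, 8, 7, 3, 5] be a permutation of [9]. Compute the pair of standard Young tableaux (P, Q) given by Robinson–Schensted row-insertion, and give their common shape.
P = [1, 2, 3, 5] / [4, 6, 7] / [8] / [9];  Q = [1, 3, 5, 9] / [2, 4, 6] / [7] / [8];  common shape = (4, 3, 1, 1)

Row-insert the values π_1, π_2, … into P one at a time, bumping the leftmost entry strictly greater than the inserted value down to the next row. The recording tableau Q records, in position (i, j), the step at which that cell was added to P.
  Insert 4 (step 1): P = [4];  Q = [1]
  Insert 1 (step 2): P = [1] / [4];  Q = [1] / [2]
  Insert 6 (step 3): P = [1, 6] / [4];  Q = [1, 3] / [2]
  Insert 2 (step 4): P = [1, 2] / [4, 6];  Q = [1, 3] / [2, 4]
  Insert 9 (step 5): P = [1, 2, 9] / [4, 6];  Q = [1, 3, 5] / [2, 4]
  Insert 8 (step 6): P = [1, 2, 8] / [4, 6, 9];  Q = [1, 3, 5] / [2, 4, 6]
  Insert 7 (step 7): P = [1, 2, 7] / [4, 6, 8] / [9];  Q = [1, 3, 5] / [2, 4, 6] / [7]
  Insert 3 (step 8): P = [1, 2, 3] / [4, 6, 7] / [8] / [9];  Q = [1, 3, 5] / [2, 4, 6] / [7] / [8]
  Insert 5 (step 9): P = [1, 2, 3, 5] / [4, 6, 7] / [8] / [9];  Q = [1, 3, 5, 9] / [2, 4, 6] / [7] / [8]
Final shape: (4, 3, 1, 1).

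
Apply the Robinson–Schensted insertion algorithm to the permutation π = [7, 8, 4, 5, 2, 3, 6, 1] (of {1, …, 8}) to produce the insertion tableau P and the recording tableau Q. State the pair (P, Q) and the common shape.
P = [1, 3, 6] / [2, 5] / [4, 8] / [7];  Q = [1, 2, 7] / [3, 4] / [5, 6] / [8];  common shape = (3, 2, 2, 1)

Row-insert the values π_1, π_2, … into P one at a time, bumping the leftmost entry strictly greater than the inserted value down to the next row. The recording tableau Q records, in position (i, j), the step at which that cell was added to P.
  Insert 7 (step 1): P = [7];  Q = [1]
  Insert 8 (step 2): P = [7, 8];  Q = [1, 2]
  Insert 4 (step 3): P = [4, 8] / [7];  Q = [1, 2] / [3]
  Insert 5 (step 4): P = [4, 5] / [7, 8];  Q = [1, 2] / [3, 4]
  Insert 2 (step 5): P = [2, 5] / [4, 8] / [7];  Q = [1, 2] / [3, 4] / [5]
  Insert 3 (step 6): P = [2, 3] / [4, 5] / [7, 8];  Q = [1, 2] / [3, 4] / [5, 6]
  Insert 6 (step 7): P = [2, 3, 6] / [4, 5] / [7, 8];  Q = [1, 2, 7] / [3, 4] / [5, 6]
  Insert 1 (step 8): P = [1, 3, 6] / [2, 5] / [4, 8] / [7];  Q = [1, 2, 7] / [3, 4] / [5, 6] / [8]
Final shape: (3, 2, 2, 1).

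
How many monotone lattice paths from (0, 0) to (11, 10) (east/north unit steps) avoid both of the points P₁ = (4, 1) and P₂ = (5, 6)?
Number of paths = 204796

Inclusion–exclusion. Total paths: C(21, 11) = 352716. Through P₁: C(5, 4)·C(16, 7) = 57200. Through P₂: C(11, 5)·C(10, 6) = 97020. Since P₁ is strictly southwest of P₂, a monotone path through both must visit P₁ then P₂; paths through both = C(5, 4)·C(6, 1)·C(10, 6) = 6300. Avoid both = 352716 − 57200 − 97020 + 6300 = 204796.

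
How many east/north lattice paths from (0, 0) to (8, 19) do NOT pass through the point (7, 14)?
Number of paths = 1522395

Total paths from (0, 0) to (8, 19): C(27, 8) = 2220075. Paths through (7, 14): (paths (0, 0) → (7, 14)) × (paths (7, 14) → (8, 19)) = C(21, 7) · C(6, 1) = 116280 · 6 = 697680. Avoidance count = 2220075 − 697680 = 1522395.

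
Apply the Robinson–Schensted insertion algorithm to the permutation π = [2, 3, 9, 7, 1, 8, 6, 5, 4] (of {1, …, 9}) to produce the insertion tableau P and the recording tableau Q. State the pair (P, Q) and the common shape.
P = [1, 3, 4, 8] / [2, 5] / [6] / [7] / [9];  Q = [1, 2, 3, 6] / [4, 7] / [5] / [8] / [9];  common shape = (4, 2, 1, 1, 1)

Row-insert the values π_1, π_2, … into P one at a time, bumping the leftmost entry strictly greater than the inserted value down to the next row. The recording tableau Q records, in position (i, j), the step at which that cell was added to P.
  Insert 2 (step 1): P = [2];  Q = [1]
  Insert 3 (step 2): P = [2, 3];  Q = [1, 2]
  Insert 9 (step 3): P = [2, 3, 9];  Q = [1, 2, 3]
  Insert 7 (step 4): P = [2, 3, 7] / [9];  Q = [1, 2, 3] / [4]
  Insert 1 (step 5): P = [1, 3, 7] / [2] / [9];  Q = [1, 2, 3] / [4] / [5]
  Insert 8 (step 6): P = [1, 3, 7, 8] / [2] / [9];  Q = [1, 2, 3, 6] / [4] / [5]
  Insert 6 (step 7): P = [1, 3, 6, 8] / [2, 7] / [9];  Q = [1, 2, 3, 6] / [4, 7] / [5]
  Insert 5 (step 8): P = [1, 3, 5, 8] / [2, 6] / [7] / [9];  Q = [1, 2, 3, 6] / [4, 7] / [5] / [8]
  Insert 4 (step 9): P = [1, 3, 4, 8] / [2, 5] / [6] / [7] / [9];  Q = [1, 2, 3, 6] / [4, 7] / [5] / [8] / [9]
Final shape: (4, 2, 1, 1, 1).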